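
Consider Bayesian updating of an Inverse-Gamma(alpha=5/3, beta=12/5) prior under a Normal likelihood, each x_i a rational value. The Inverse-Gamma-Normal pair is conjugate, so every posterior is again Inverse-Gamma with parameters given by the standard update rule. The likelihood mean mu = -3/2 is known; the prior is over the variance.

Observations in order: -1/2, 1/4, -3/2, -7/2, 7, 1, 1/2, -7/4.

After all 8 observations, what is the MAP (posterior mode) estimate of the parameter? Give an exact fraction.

obs 1: x=-1/2 → posterior Inverse-Gamma(13/6, 29/10)
obs 2: x=1/4 → posterior Inverse-Gamma(8/3, 709/160)
obs 3: x=-3/2 → posterior Inverse-Gamma(19/6, 709/160)
obs 4: x=-7/2 → posterior Inverse-Gamma(11/3, 1029/160)
obs 5: x=7 → posterior Inverse-Gamma(25/6, 6809/160)
obs 6: x=1 → posterior Inverse-Gamma(14/3, 7309/160)
obs 7: x=1/2 → posterior Inverse-Gamma(31/6, 7629/160)
obs 8: x=-7/4 → posterior Inverse-Gamma(17/3, 3817/80)

11451/1600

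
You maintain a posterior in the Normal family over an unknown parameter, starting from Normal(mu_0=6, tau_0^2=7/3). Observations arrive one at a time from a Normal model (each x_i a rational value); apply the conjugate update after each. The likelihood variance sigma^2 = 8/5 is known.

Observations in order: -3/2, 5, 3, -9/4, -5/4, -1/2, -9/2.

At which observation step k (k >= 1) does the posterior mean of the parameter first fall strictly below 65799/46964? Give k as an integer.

obs 1: x=-3/2 → posterior Normal(183/118, 56/59)
obs 2: x=5 → posterior Normal(533/188, 28/47)
obs 3: x=3 → posterior Normal(743/258, 56/129)
obs 4: x=-9/4 → posterior Normal(1171/656, 14/41)
obs 5: x=-5/4 → posterior Normal(249/199, 56/199)
obs 6: x=-1/2 → posterior Normal(463/468, 28/117)
obs 7: x=-9/2 → posterior Normal(74/269, 56/269)

k = 5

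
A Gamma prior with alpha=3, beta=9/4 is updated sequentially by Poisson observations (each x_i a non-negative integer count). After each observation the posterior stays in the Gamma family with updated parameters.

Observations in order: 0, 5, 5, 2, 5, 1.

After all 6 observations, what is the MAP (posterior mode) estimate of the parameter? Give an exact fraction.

80/33

obs 1: x=0 → posterior Gamma(3, 13/4)
obs 2: x=5 → posterior Gamma(8, 17/4)
obs 3: x=5 → posterior Gamma(13, 21/4)
obs 4: x=2 → posterior Gamma(15, 25/4)
obs 5: x=5 → posterior Gamma(20, 29/4)
obs 6: x=1 → posterior Gamma(21, 33/4)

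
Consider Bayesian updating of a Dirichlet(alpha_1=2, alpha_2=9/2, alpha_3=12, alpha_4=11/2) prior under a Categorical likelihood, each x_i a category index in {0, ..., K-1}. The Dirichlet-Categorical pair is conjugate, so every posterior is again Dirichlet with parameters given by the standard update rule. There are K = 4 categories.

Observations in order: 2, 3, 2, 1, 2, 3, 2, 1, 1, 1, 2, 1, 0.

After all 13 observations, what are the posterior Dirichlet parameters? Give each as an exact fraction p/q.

alpha_1=3, alpha_2=19/2, alpha_3=17, alpha_4=15/2

obs 1: x=2 → posterior Dirichlet(2, 9/2, 13, 11/2)
obs 2: x=3 → posterior Dirichlet(2, 9/2, 13, 13/2)
obs 3: x=2 → posterior Dirichlet(2, 9/2, 14, 13/2)
obs 4: x=1 → posterior Dirichlet(2, 11/2, 14, 13/2)
obs 5: x=2 → posterior Dirichlet(2, 11/2, 15, 13/2)
obs 6: x=3 → posterior Dirichlet(2, 11/2, 15, 15/2)
obs 7: x=2 → posterior Dirichlet(2, 11/2, 16, 15/2)
obs 8: x=1 → posterior Dirichlet(2, 13/2, 16, 15/2)
obs 9: x=1 → posterior Dirichlet(2, 15/2, 16, 15/2)
obs 10: x=1 → posterior Dirichlet(2, 17/2, 16, 15/2)
obs 11: x=2 → posterior Dirichlet(2, 17/2, 17, 15/2)
obs 12: x=1 → posterior Dirichlet(2, 19/2, 17, 15/2)
obs 13: x=0 → posterior Dirichlet(3, 19/2, 17, 15/2)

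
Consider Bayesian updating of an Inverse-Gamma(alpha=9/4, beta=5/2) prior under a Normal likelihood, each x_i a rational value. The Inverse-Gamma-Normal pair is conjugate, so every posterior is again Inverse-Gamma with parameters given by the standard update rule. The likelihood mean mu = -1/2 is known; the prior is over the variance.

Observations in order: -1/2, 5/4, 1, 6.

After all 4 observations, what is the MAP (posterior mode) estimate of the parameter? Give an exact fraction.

obs 1: x=-1/2 → posterior Inverse-Gamma(11/4, 5/2)
obs 2: x=5/4 → posterior Inverse-Gamma(13/4, 129/32)
obs 3: x=1 → posterior Inverse-Gamma(15/4, 165/32)
obs 4: x=6 → posterior Inverse-Gamma(17/4, 841/32)

841/168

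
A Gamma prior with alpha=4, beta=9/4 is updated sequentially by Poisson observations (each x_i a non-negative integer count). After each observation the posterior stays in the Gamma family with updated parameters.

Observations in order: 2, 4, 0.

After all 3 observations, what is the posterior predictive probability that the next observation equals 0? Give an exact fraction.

obs 1: x=2 → posterior Gamma(6, 13/4)
obs 2: x=4 → posterior Gamma(10, 17/4)
obs 3: x=0 → posterior Gamma(10, 21/4)

16679880978201/95367431640625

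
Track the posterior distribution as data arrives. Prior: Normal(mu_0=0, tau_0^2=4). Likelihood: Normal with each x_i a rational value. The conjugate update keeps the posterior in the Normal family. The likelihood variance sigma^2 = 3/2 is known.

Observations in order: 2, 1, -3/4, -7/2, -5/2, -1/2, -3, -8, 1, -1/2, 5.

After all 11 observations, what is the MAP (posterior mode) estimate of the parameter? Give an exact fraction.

-6/7

obs 1: x=2 → posterior Normal(16/11, 12/11)
obs 2: x=1 → posterior Normal(24/19, 12/19)
obs 3: x=-3/4 → posterior Normal(2/3, 4/9)
obs 4: x=-7/2 → posterior Normal(-2/7, 12/35)
obs 5: x=-5/2 → posterior Normal(-30/43, 12/43)
obs 6: x=-1/2 → posterior Normal(-2/3, 4/17)
obs 7: x=-3 → posterior Normal(-58/59, 12/59)
obs 8: x=-8 → posterior Normal(-122/67, 12/67)
obs 9: x=1 → posterior Normal(-38/25, 4/25)
obs 10: x=-1/2 → posterior Normal(-118/83, 12/83)
obs 11: x=5 → posterior Normal(-6/7, 12/91)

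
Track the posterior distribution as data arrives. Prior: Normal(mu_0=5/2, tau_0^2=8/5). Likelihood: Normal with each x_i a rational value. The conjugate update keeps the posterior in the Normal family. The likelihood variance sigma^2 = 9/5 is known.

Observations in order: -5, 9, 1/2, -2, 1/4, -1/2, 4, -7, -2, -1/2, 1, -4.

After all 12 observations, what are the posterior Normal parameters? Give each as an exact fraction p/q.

mu_0=-11/42, tau_0^2=24/175

obs 1: x=-5 → posterior Normal(-35/34, 72/85)
obs 2: x=9 → posterior Normal(109/50, 72/125)
obs 3: x=1/2 → posterior Normal(39/22, 24/55)
obs 4: x=-2 → posterior Normal(85/82, 72/205)
obs 5: x=1/4 → posterior Normal(89/98, 72/245)
obs 6: x=-1/2 → posterior Normal(27/38, 24/95)
obs 7: x=4 → posterior Normal(29/26, 72/325)
obs 8: x=-7 → posterior Normal(33/146, 72/365)
obs 9: x=-2 → posterior Normal(1/162, 8/45)
obs 10: x=-1/2 → posterior Normal(-7/178, 72/445)
obs 11: x=1 → posterior Normal(9/194, 72/485)
obs 12: x=-4 → posterior Normal(-11/42, 24/175)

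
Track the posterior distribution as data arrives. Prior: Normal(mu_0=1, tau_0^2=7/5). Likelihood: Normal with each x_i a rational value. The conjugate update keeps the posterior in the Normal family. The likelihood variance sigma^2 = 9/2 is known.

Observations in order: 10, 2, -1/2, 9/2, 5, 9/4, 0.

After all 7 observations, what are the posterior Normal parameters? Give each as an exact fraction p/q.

mu_0=57/22, tau_0^2=63/143

obs 1: x=10 → posterior Normal(185/59, 63/59)
obs 2: x=2 → posterior Normal(213/73, 63/73)
obs 3: x=-1/2 → posterior Normal(206/87, 21/29)
obs 4: x=9/2 → posterior Normal(269/101, 63/101)
obs 5: x=5 → posterior Normal(339/115, 63/115)
obs 6: x=9/4 → posterior Normal(247/86, 21/43)
obs 7: x=0 → posterior Normal(57/22, 63/143)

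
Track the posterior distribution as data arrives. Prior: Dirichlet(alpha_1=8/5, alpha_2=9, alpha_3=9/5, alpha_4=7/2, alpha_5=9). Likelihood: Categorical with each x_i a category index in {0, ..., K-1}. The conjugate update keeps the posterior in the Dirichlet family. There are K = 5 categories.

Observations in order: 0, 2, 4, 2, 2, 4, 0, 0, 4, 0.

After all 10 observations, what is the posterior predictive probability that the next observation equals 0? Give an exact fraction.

obs 1: x=0 → posterior Dirichlet(13/5, 9, 9/5, 7/2, 9)
obs 2: x=2 → posterior Dirichlet(13/5, 9, 14/5, 7/2, 9)
obs 3: x=4 → posterior Dirichlet(13/5, 9, 14/5, 7/2, 10)
obs 4: x=2 → posterior Dirichlet(13/5, 9, 19/5, 7/2, 10)
obs 5: x=2 → posterior Dirichlet(13/5, 9, 24/5, 7/2, 10)
obs 6: x=4 → posterior Dirichlet(13/5, 9, 24/5, 7/2, 11)
obs 7: x=0 → posterior Dirichlet(18/5, 9, 24/5, 7/2, 11)
obs 8: x=0 → posterior Dirichlet(23/5, 9, 24/5, 7/2, 11)
obs 9: x=4 → posterior Dirichlet(23/5, 9, 24/5, 7/2, 12)
obs 10: x=0 → posterior Dirichlet(28/5, 9, 24/5, 7/2, 12)

56/349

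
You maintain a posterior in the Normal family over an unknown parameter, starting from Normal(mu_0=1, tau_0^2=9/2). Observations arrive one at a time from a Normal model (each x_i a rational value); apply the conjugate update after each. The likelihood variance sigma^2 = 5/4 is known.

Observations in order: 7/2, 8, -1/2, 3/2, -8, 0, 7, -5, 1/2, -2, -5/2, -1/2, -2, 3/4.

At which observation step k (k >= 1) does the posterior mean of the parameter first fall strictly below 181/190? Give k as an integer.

obs 1: x=7/2 → posterior Normal(68/23, 45/46)
obs 2: x=8 → posterior Normal(212/41, 45/82)
obs 3: x=-1/2 → posterior Normal(203/59, 45/118)
obs 4: x=3/2 → posterior Normal(230/77, 45/154)
obs 5: x=-8 → posterior Normal(86/95, 9/38)
obs 6: x=0 → posterior Normal(86/113, 45/226)
obs 7: x=7 → posterior Normal(212/131, 45/262)
obs 8: x=-5 → posterior Normal(122/149, 45/298)
obs 9: x=1/2 → posterior Normal(131/167, 45/334)
obs 10: x=-2 → posterior Normal(19/37, 9/74)
obs 11: x=-5/2 → posterior Normal(50/203, 45/406)
obs 12: x=-1/2 → posterior Normal(41/221, 45/442)
obs 13: x=-2 → posterior Normal(5/239, 45/478)
obs 14: x=3/4 → posterior Normal(37/514, 45/514)

k = 5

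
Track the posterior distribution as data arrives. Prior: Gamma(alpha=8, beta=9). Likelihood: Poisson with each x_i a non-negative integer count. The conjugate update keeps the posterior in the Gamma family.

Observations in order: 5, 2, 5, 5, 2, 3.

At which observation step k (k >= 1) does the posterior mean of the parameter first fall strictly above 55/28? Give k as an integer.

k = 6

obs 1: x=5 → posterior Gamma(13, 10)
obs 2: x=2 → posterior Gamma(15, 11)
obs 3: x=5 → posterior Gamma(20, 12)
obs 4: x=5 → posterior Gamma(25, 13)
obs 5: x=2 → posterior Gamma(27, 14)
obs 6: x=3 → posterior Gamma(30, 15)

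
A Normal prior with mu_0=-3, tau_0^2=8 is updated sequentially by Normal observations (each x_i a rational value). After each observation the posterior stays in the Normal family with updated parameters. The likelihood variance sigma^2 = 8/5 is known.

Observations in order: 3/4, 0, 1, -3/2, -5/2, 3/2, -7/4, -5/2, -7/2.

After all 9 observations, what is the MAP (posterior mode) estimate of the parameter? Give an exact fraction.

obs 1: x=3/4 → posterior Normal(1/8, 4/3)
obs 2: x=0 → posterior Normal(3/44, 8/11)
obs 3: x=1 → posterior Normal(23/64, 1/2)
obs 4: x=-3/2 → posterior Normal(-1/12, 8/21)
obs 5: x=-5/2 → posterior Normal(-57/104, 4/13)
obs 6: x=3/2 → posterior Normal(-27/124, 8/31)
obs 7: x=-7/4 → posterior Normal(-31/72, 2/9)
obs 8: x=-5/2 → posterior Normal(-28/41, 8/41)
obs 9: x=-7/2 → posterior Normal(-91/92, 4/23)

-91/92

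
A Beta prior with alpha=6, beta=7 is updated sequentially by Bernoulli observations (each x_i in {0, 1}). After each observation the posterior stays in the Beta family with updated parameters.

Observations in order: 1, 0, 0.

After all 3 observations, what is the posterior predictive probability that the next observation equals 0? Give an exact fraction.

obs 1: x=1 → posterior Beta(7, 7)
obs 2: x=0 → posterior Beta(7, 8)
obs 3: x=0 → posterior Beta(7, 9)

9/16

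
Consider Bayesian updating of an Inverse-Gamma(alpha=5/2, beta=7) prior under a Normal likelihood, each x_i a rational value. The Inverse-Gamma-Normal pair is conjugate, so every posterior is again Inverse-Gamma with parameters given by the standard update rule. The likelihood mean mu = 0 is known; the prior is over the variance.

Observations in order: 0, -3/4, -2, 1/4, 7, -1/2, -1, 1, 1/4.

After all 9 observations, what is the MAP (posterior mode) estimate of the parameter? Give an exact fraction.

obs 1: x=0 → posterior Inverse-Gamma(3, 7)
obs 2: x=-3/4 → posterior Inverse-Gamma(7/2, 233/32)
obs 3: x=-2 → posterior Inverse-Gamma(4, 297/32)
obs 4: x=1/4 → posterior Inverse-Gamma(9/2, 149/16)
obs 5: x=7 → posterior Inverse-Gamma(5, 541/16)
obs 6: x=-1/2 → posterior Inverse-Gamma(11/2, 543/16)
obs 7: x=-1 → posterior Inverse-Gamma(6, 551/16)
obs 8: x=1 → posterior Inverse-Gamma(13/2, 559/16)
obs 9: x=1/4 → posterior Inverse-Gamma(7, 1119/32)

1119/256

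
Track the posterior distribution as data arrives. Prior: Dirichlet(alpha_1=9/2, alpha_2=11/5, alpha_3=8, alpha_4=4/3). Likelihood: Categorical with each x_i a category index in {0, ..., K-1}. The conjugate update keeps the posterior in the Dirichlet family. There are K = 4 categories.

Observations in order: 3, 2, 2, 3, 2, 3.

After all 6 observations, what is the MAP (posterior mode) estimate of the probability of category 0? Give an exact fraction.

obs 1: x=3 → posterior Dirichlet(9/2, 11/5, 8, 7/3)
obs 2: x=2 → posterior Dirichlet(9/2, 11/5, 9, 7/3)
obs 3: x=2 → posterior Dirichlet(9/2, 11/5, 10, 7/3)
obs 4: x=3 → posterior Dirichlet(9/2, 11/5, 10, 10/3)
obs 5: x=2 → posterior Dirichlet(9/2, 11/5, 11, 10/3)
obs 6: x=3 → posterior Dirichlet(9/2, 11/5, 11, 13/3)

105/541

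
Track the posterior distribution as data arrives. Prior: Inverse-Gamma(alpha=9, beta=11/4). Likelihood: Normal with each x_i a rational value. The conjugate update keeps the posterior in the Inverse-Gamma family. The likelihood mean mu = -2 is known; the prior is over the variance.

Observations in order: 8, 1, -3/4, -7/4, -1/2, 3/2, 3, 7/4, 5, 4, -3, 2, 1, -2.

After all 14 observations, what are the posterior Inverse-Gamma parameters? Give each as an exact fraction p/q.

alpha=16, beta=4491/32

obs 1: x=8 → posterior Inverse-Gamma(19/2, 211/4)
obs 2: x=1 → posterior Inverse-Gamma(10, 229/4)
obs 3: x=-3/4 → posterior Inverse-Gamma(21/2, 1857/32)
obs 4: x=-7/4 → posterior Inverse-Gamma(11, 929/16)
obs 5: x=-1/2 → posterior Inverse-Gamma(23/2, 947/16)
obs 6: x=3/2 → posterior Inverse-Gamma(12, 1045/16)
obs 7: x=3 → posterior Inverse-Gamma(25/2, 1245/16)
obs 8: x=7/4 → posterior Inverse-Gamma(13, 2715/32)
obs 9: x=5 → posterior Inverse-Gamma(27/2, 3499/32)
obs 10: x=4 → posterior Inverse-Gamma(14, 4075/32)
obs 11: x=-3 → posterior Inverse-Gamma(29/2, 4091/32)
obs 12: x=2 → posterior Inverse-Gamma(15, 4347/32)
obs 13: x=1 → posterior Inverse-Gamma(31/2, 4491/32)
obs 14: x=-2 → posterior Inverse-Gamma(16, 4491/32)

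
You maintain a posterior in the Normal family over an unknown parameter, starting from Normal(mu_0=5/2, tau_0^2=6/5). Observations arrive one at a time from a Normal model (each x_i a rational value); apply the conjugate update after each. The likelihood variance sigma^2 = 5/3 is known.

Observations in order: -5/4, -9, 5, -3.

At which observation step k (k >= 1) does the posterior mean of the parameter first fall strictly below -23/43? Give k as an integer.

obs 1: x=-5/4 → posterior Normal(40/43, 30/43)
obs 2: x=-9 → posterior Normal(-2, 30/61)
obs 3: x=5 → posterior Normal(-32/79, 30/79)
obs 4: x=-3 → posterior Normal(-86/97, 30/97)

k = 2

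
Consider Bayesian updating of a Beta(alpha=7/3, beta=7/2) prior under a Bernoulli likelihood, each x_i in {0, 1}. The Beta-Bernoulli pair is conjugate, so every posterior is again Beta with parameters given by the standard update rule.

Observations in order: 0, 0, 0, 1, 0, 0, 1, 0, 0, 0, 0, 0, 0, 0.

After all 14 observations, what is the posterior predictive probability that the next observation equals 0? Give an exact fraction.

93/119

obs 1: x=0 → posterior Beta(7/3, 9/2)
obs 2: x=0 → posterior Beta(7/3, 11/2)
obs 3: x=0 → posterior Beta(7/3, 13/2)
obs 4: x=1 → posterior Beta(10/3, 13/2)
obs 5: x=0 → posterior Beta(10/3, 15/2)
obs 6: x=0 → posterior Beta(10/3, 17/2)
obs 7: x=1 → posterior Beta(13/3, 17/2)
obs 8: x=0 → posterior Beta(13/3, 19/2)
obs 9: x=0 → posterior Beta(13/3, 21/2)
obs 10: x=0 → posterior Beta(13/3, 23/2)
obs 11: x=0 → posterior Beta(13/3, 25/2)
obs 12: x=0 → posterior Beta(13/3, 27/2)
obs 13: x=0 → posterior Beta(13/3, 29/2)
obs 14: x=0 → posterior Beta(13/3, 31/2)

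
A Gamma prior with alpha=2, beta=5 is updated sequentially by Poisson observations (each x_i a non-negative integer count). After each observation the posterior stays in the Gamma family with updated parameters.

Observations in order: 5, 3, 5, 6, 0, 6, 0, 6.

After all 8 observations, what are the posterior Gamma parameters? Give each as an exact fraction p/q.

alpha=33, beta=13

obs 1: x=5 → posterior Gamma(7, 6)
obs 2: x=3 → posterior Gamma(10, 7)
obs 3: x=5 → posterior Gamma(15, 8)
obs 4: x=6 → posterior Gamma(21, 9)
obs 5: x=0 → posterior Gamma(21, 10)
obs 6: x=6 → posterior Gamma(27, 11)
obs 7: x=0 → posterior Gamma(27, 12)
obs 8: x=6 → posterior Gamma(33, 13)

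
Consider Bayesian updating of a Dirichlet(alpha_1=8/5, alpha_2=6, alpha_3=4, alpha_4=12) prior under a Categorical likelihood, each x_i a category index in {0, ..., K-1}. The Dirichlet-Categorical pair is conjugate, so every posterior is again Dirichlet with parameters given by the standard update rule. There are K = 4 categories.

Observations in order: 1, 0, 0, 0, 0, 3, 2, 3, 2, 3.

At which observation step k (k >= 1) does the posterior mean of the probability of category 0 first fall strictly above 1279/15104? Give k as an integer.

k = 2

obs 1: x=1 → posterior Dirichlet(8/5, 7, 4, 12)
obs 2: x=0 → posterior Dirichlet(13/5, 7, 4, 12)
obs 3: x=0 → posterior Dirichlet(18/5, 7, 4, 12)
obs 4: x=0 → posterior Dirichlet(23/5, 7, 4, 12)
obs 5: x=0 → posterior Dirichlet(28/5, 7, 4, 12)
obs 6: x=3 → posterior Dirichlet(28/5, 7, 4, 13)
obs 7: x=2 → posterior Dirichlet(28/5, 7, 5, 13)
obs 8: x=3 → posterior Dirichlet(28/5, 7, 5, 14)
obs 9: x=2 → posterior Dirichlet(28/5, 7, 6, 14)
obs 10: x=3 → posterior Dirichlet(28/5, 7, 6, 15)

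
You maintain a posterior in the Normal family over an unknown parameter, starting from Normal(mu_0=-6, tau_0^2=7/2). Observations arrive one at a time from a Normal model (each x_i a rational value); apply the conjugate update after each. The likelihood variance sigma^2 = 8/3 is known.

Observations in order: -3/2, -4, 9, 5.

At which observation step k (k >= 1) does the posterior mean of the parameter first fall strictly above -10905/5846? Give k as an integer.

k = 3

obs 1: x=-3/2 → posterior Normal(-255/74, 56/37)
obs 2: x=-4 → posterior Normal(-423/116, 28/29)
obs 3: x=9 → posterior Normal(-45/158, 56/79)
obs 4: x=5 → posterior Normal(33/40, 14/25)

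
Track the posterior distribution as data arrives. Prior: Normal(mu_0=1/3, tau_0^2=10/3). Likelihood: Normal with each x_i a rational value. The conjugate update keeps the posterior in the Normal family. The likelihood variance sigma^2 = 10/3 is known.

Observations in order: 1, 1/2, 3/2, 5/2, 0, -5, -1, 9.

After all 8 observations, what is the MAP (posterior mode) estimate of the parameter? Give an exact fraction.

53/54

obs 1: x=1 → posterior Normal(2/3, 5/3)
obs 2: x=1/2 → posterior Normal(11/18, 10/9)
obs 3: x=3/2 → posterior Normal(5/6, 5/6)
obs 4: x=5/2 → posterior Normal(7/6, 2/3)
obs 5: x=0 → posterior Normal(35/36, 5/9)
obs 6: x=-5 → posterior Normal(5/42, 10/21)
obs 7: x=-1 → posterior Normal(-1/48, 5/12)
obs 8: x=9 → posterior Normal(53/54, 10/27)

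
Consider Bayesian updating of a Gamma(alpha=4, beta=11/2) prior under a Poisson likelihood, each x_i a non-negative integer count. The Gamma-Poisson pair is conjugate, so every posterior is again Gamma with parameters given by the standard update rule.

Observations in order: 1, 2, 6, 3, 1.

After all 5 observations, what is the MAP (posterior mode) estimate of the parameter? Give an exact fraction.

obs 1: x=1 → posterior Gamma(5, 13/2)
obs 2: x=2 → posterior Gamma(7, 15/2)
obs 3: x=6 → posterior Gamma(13, 17/2)
obs 4: x=3 → posterior Gamma(16, 19/2)
obs 5: x=1 → posterior Gamma(17, 21/2)

32/21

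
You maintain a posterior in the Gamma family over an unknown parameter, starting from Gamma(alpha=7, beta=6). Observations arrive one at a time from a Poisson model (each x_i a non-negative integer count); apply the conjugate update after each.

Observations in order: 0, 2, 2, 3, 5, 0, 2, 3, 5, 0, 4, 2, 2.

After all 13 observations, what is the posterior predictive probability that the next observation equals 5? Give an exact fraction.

obs 1: x=0 → posterior Gamma(7, 7)
obs 2: x=2 → posterior Gamma(9, 8)
obs 3: x=2 → posterior Gamma(11, 9)
obs 4: x=3 → posterior Gamma(14, 10)
obs 5: x=5 → posterior Gamma(19, 11)
obs 6: x=0 → posterior Gamma(19, 12)
obs 7: x=2 → posterior Gamma(21, 13)
obs 8: x=3 → posterior Gamma(24, 14)
obs 9: x=5 → posterior Gamma(29, 15)
obs 10: x=0 → posterior Gamma(29, 16)
obs 11: x=4 → posterior Gamma(33, 17)
obs 12: x=2 → posterior Gamma(35, 18)
obs 13: x=2 → posterior Gamma(37, 19)

77190840408902518248264551568629456771073915299728961/2199023255552000000000000000000000000000000000000000000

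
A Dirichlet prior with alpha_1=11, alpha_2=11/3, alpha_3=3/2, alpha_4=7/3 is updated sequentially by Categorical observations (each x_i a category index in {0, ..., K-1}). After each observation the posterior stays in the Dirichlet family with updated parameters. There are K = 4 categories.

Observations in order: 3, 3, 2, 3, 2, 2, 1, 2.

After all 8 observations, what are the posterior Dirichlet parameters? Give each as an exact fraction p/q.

alpha_1=11, alpha_2=14/3, alpha_3=11/2, alpha_4=16/3

obs 1: x=3 → posterior Dirichlet(11, 11/3, 3/2, 10/3)
obs 2: x=3 → posterior Dirichlet(11, 11/3, 3/2, 13/3)
obs 3: x=2 → posterior Dirichlet(11, 11/3, 5/2, 13/3)
obs 4: x=3 → posterior Dirichlet(11, 11/3, 5/2, 16/3)
obs 5: x=2 → posterior Dirichlet(11, 11/3, 7/2, 16/3)
obs 6: x=2 → posterior Dirichlet(11, 11/3, 9/2, 16/3)
obs 7: x=1 → posterior Dirichlet(11, 14/3, 9/2, 16/3)
obs 8: x=2 → posterior Dirichlet(11, 14/3, 11/2, 16/3)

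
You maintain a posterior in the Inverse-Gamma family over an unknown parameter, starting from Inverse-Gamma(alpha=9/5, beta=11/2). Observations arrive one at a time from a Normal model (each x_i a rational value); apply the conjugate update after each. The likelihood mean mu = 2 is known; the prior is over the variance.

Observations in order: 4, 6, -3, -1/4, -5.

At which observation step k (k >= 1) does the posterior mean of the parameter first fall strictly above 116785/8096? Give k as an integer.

obs 1: x=4 → posterior Inverse-Gamma(23/10, 15/2)
obs 2: x=6 → posterior Inverse-Gamma(14/5, 31/2)
obs 3: x=-3 → posterior Inverse-Gamma(33/10, 28)
obs 4: x=-1/4 → posterior Inverse-Gamma(19/5, 977/32)
obs 5: x=-5 → posterior Inverse-Gamma(43/10, 1761/32)

k = 5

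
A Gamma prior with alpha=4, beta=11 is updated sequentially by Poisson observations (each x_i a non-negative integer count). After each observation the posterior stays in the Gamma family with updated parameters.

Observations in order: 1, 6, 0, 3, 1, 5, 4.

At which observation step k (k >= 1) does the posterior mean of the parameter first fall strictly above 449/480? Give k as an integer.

k = 5

obs 1: x=1 → posterior Gamma(5, 12)
obs 2: x=6 → posterior Gamma(11, 13)
obs 3: x=0 → posterior Gamma(11, 14)
obs 4: x=3 → posterior Gamma(14, 15)
obs 5: x=1 → posterior Gamma(15, 16)
obs 6: x=5 → posterior Gamma(20, 17)
obs 7: x=4 → posterior Gamma(24, 18)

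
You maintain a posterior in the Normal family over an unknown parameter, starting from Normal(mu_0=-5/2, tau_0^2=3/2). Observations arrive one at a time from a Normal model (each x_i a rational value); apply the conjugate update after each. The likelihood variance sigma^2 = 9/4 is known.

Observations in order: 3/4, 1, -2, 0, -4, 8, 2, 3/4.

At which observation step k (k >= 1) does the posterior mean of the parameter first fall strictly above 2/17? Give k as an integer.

obs 1: x=3/4 → posterior Normal(-6/5, 9/10)
obs 2: x=1 → posterior Normal(-4/7, 9/14)
obs 3: x=-2 → posterior Normal(-8/9, 1/2)
obs 4: x=0 → posterior Normal(-8/11, 9/22)
obs 5: x=-4 → posterior Normal(-16/13, 9/26)
obs 6: x=8 → posterior Normal(0, 3/10)
obs 7: x=2 → posterior Normal(4/17, 9/34)
obs 8: x=3/4 → posterior Normal(11/38, 9/38)

k = 7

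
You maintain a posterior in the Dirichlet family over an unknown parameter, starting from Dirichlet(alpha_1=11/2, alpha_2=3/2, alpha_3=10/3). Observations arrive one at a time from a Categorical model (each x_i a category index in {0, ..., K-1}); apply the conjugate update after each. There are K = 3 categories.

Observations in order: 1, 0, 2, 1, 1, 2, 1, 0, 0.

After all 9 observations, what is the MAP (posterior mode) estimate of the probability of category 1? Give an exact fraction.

27/98

obs 1: x=1 → posterior Dirichlet(11/2, 5/2, 10/3)
obs 2: x=0 → posterior Dirichlet(13/2, 5/2, 10/3)
obs 3: x=2 → posterior Dirichlet(13/2, 5/2, 13/3)
obs 4: x=1 → posterior Dirichlet(13/2, 7/2, 13/3)
obs 5: x=1 → posterior Dirichlet(13/2, 9/2, 13/3)
obs 6: x=2 → posterior Dirichlet(13/2, 9/2, 16/3)
obs 7: x=1 → posterior Dirichlet(13/2, 11/2, 16/3)
obs 8: x=0 → posterior Dirichlet(15/2, 11/2, 16/3)
obs 9: x=0 → posterior Dirichlet(17/2, 11/2, 16/3)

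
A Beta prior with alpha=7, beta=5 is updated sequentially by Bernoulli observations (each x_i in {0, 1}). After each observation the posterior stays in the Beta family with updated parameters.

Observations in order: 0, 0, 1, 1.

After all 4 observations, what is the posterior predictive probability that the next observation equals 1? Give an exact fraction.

9/16

obs 1: x=0 → posterior Beta(7, 6)
obs 2: x=0 → posterior Beta(7, 7)
obs 3: x=1 → posterior Beta(8, 7)
obs 4: x=1 → posterior Beta(9, 7)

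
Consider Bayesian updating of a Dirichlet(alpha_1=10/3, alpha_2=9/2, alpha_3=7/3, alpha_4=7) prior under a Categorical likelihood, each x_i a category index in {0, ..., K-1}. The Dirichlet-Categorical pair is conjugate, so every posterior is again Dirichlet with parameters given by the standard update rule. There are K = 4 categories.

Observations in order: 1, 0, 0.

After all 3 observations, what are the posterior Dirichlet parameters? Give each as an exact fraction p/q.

obs 1: x=1 → posterior Dirichlet(10/3, 11/2, 7/3, 7)
obs 2: x=0 → posterior Dirichlet(13/3, 11/2, 7/3, 7)
obs 3: x=0 → posterior Dirichlet(16/3, 11/2, 7/3, 7)

alpha_1=16/3, alpha_2=11/2, alpha_3=7/3, alpha_4=7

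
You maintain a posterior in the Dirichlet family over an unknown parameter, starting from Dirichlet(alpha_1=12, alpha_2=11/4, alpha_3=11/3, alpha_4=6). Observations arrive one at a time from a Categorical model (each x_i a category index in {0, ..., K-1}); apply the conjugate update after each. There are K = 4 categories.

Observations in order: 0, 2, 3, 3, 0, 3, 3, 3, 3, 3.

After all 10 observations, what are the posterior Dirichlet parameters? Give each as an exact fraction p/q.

obs 1: x=0 → posterior Dirichlet(13, 11/4, 11/3, 6)
obs 2: x=2 → posterior Dirichlet(13, 11/4, 14/3, 6)
obs 3: x=3 → posterior Dirichlet(13, 11/4, 14/3, 7)
obs 4: x=3 → posterior Dirichlet(13, 11/4, 14/3, 8)
obs 5: x=0 → posterior Dirichlet(14, 11/4, 14/3, 8)
obs 6: x=3 → posterior Dirichlet(14, 11/4, 14/3, 9)
obs 7: x=3 → posterior Dirichlet(14, 11/4, 14/3, 10)
obs 8: x=3 → posterior Dirichlet(14, 11/4, 14/3, 11)
obs 9: x=3 → posterior Dirichlet(14, 11/4, 14/3, 12)
obs 10: x=3 → posterior Dirichlet(14, 11/4, 14/3, 13)

alpha_1=14, alpha_2=11/4, alpha_3=14/3, alpha_4=13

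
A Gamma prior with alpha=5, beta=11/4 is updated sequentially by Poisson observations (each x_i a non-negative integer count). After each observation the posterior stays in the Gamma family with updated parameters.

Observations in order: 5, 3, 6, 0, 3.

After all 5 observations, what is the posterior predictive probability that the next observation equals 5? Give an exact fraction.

obs 1: x=5 → posterior Gamma(10, 15/4)
obs 2: x=3 → posterior Gamma(13, 19/4)
obs 3: x=6 → posterior Gamma(19, 23/4)
obs 4: x=0 → posterior Gamma(19, 27/4)
obs 5: x=3 → posterior Gamma(22, 31/4)

8697232614866162164604170113088418320384/97919050400755226820026338100433349609375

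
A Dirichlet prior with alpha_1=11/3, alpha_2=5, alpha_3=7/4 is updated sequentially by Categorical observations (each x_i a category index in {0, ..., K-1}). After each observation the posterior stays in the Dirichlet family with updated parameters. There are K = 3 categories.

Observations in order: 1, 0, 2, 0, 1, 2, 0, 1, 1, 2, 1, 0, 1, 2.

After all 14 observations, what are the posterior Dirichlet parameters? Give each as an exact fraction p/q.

alpha_1=23/3, alpha_2=11, alpha_3=23/4

obs 1: x=1 → posterior Dirichlet(11/3, 6, 7/4)
obs 2: x=0 → posterior Dirichlet(14/3, 6, 7/4)
obs 3: x=2 → posterior Dirichlet(14/3, 6, 11/4)
obs 4: x=0 → posterior Dirichlet(17/3, 6, 11/4)
obs 5: x=1 → posterior Dirichlet(17/3, 7, 11/4)
obs 6: x=2 → posterior Dirichlet(17/3, 7, 15/4)
obs 7: x=0 → posterior Dirichlet(20/3, 7, 15/4)
obs 8: x=1 → posterior Dirichlet(20/3, 8, 15/4)
obs 9: x=1 → posterior Dirichlet(20/3, 9, 15/4)
obs 10: x=2 → posterior Dirichlet(20/3, 9, 19/4)
obs 11: x=1 → posterior Dirichlet(20/3, 10, 19/4)
obs 12: x=0 → posterior Dirichlet(23/3, 10, 19/4)
obs 13: x=1 → posterior Dirichlet(23/3, 11, 19/4)
obs 14: x=2 → posterior Dirichlet(23/3, 11, 23/4)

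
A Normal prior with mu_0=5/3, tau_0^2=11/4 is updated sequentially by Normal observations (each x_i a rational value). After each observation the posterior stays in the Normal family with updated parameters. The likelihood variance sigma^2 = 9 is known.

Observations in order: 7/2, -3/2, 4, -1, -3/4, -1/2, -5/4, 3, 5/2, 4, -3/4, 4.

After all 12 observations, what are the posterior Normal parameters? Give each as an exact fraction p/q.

mu_0=911/672, tau_0^2=33/56

obs 1: x=7/2 → posterior Normal(197/94, 99/47)
obs 2: x=-3/2 → posterior Normal(41/29, 99/58)
obs 3: x=4 → posterior Normal(42/23, 33/23)
obs 4: x=-1 → posterior Normal(23/16, 99/80)
obs 5: x=-3/4 → posterior Normal(61/52, 99/91)
obs 6: x=-1/2 → posterior Normal(135/136, 33/34)
obs 7: x=-5/4 → posterior Normal(175/226, 99/113)
obs 8: x=3 → posterior Normal(241/248, 99/124)
obs 9: x=5/2 → posterior Normal(148/135, 11/15)
obs 10: x=4 → posterior Normal(96/73, 99/146)
obs 11: x=-3/4 → posterior Normal(735/628, 99/157)
obs 12: x=4 → posterior Normal(911/672, 33/56)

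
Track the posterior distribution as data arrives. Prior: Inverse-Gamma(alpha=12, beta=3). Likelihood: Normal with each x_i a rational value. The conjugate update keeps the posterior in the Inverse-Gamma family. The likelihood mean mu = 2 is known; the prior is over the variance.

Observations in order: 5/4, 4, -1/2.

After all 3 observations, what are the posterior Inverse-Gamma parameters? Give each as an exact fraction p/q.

alpha=27/2, beta=269/32

obs 1: x=5/4 → posterior Inverse-Gamma(25/2, 105/32)
obs 2: x=4 → posterior Inverse-Gamma(13, 169/32)
obs 3: x=-1/2 → posterior Inverse-Gamma(27/2, 269/32)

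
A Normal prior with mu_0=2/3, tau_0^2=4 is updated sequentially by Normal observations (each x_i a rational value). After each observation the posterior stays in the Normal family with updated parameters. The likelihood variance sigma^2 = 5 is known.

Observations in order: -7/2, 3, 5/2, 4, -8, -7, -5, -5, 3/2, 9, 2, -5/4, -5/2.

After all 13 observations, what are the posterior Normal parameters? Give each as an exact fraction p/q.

obs 1: x=-7/2 → posterior Normal(-32/27, 20/9)
obs 2: x=3 → posterior Normal(4/39, 20/13)
obs 3: x=5/2 → posterior Normal(2/3, 20/17)
obs 4: x=4 → posterior Normal(82/63, 20/21)
obs 5: x=-8 → posterior Normal(-14/75, 4/5)
obs 6: x=-7 → posterior Normal(-98/87, 20/29)
obs 7: x=-5 → posterior Normal(-158/99, 20/33)
obs 8: x=-5 → posterior Normal(-218/111, 20/37)
obs 9: x=3/2 → posterior Normal(-200/123, 20/41)
obs 10: x=9 → posterior Normal(-92/135, 4/9)
obs 11: x=2 → posterior Normal(-68/147, 20/49)
obs 12: x=-5/4 → posterior Normal(-83/159, 20/53)
obs 13: x=-5/2 → posterior Normal(-113/171, 20/57)

mu_0=-113/171, tau_0^2=20/57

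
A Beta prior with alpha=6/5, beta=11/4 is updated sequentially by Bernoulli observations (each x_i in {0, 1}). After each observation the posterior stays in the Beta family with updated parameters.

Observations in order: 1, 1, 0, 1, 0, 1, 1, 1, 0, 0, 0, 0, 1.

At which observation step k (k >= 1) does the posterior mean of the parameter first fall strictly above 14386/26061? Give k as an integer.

obs 1: x=1 → posterior Beta(11/5, 11/4)
obs 2: x=1 → posterior Beta(16/5, 11/4)
obs 3: x=0 → posterior Beta(16/5, 15/4)
obs 4: x=1 → posterior Beta(21/5, 15/4)
obs 5: x=0 → posterior Beta(21/5, 19/4)
obs 6: x=1 → posterior Beta(26/5, 19/4)
obs 7: x=1 → posterior Beta(31/5, 19/4)
obs 8: x=1 → posterior Beta(36/5, 19/4)
obs 9: x=0 → posterior Beta(36/5, 23/4)
obs 10: x=0 → posterior Beta(36/5, 27/4)
obs 11: x=0 → posterior Beta(36/5, 31/4)
obs 12: x=0 → posterior Beta(36/5, 35/4)
obs 13: x=1 → posterior Beta(41/5, 35/4)

k = 7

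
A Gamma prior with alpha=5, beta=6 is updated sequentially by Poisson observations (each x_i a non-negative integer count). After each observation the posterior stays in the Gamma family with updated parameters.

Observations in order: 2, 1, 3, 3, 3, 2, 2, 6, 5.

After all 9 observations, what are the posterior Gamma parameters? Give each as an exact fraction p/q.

obs 1: x=2 → posterior Gamma(7, 7)
obs 2: x=1 → posterior Gamma(8, 8)
obs 3: x=3 → posterior Gamma(11, 9)
obs 4: x=3 → posterior Gamma(14, 10)
obs 5: x=3 → posterior Gamma(17, 11)
obs 6: x=2 → posterior Gamma(19, 12)
obs 7: x=2 → posterior Gamma(21, 13)
obs 8: x=6 → posterior Gamma(27, 14)
obs 9: x=5 → posterior Gamma(32, 15)

alpha=32, beta=15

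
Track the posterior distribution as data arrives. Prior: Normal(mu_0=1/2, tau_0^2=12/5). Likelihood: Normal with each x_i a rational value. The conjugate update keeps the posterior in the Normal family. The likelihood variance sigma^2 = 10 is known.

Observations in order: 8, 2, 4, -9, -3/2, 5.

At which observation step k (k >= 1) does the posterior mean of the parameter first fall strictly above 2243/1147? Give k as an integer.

obs 1: x=8 → posterior Normal(121/62, 60/31)
obs 2: x=2 → posterior Normal(145/74, 60/37)
obs 3: x=4 → posterior Normal(193/86, 60/43)
obs 4: x=-9 → posterior Normal(85/98, 60/49)
obs 5: x=-3/2 → posterior Normal(67/110, 12/11)
obs 6: x=5 → posterior Normal(127/122, 60/61)

k = 2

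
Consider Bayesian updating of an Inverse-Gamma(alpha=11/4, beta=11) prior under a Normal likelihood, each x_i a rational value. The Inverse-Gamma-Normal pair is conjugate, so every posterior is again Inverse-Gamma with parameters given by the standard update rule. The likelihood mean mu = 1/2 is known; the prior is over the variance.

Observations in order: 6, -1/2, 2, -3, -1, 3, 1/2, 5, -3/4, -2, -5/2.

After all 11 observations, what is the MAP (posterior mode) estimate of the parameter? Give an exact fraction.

49/8

obs 1: x=6 → posterior Inverse-Gamma(13/4, 209/8)
obs 2: x=-1/2 → posterior Inverse-Gamma(15/4, 213/8)
obs 3: x=2 → posterior Inverse-Gamma(17/4, 111/4)
obs 4: x=-3 → posterior Inverse-Gamma(19/4, 271/8)
obs 5: x=-1 → posterior Inverse-Gamma(21/4, 35)
obs 6: x=3 → posterior Inverse-Gamma(23/4, 305/8)
obs 7: x=1/2 → posterior Inverse-Gamma(25/4, 305/8)
obs 8: x=5 → posterior Inverse-Gamma(27/4, 193/4)
obs 9: x=-3/4 → posterior Inverse-Gamma(29/4, 1569/32)
obs 10: x=-2 → posterior Inverse-Gamma(31/4, 1669/32)
obs 11: x=-5/2 → posterior Inverse-Gamma(33/4, 1813/32)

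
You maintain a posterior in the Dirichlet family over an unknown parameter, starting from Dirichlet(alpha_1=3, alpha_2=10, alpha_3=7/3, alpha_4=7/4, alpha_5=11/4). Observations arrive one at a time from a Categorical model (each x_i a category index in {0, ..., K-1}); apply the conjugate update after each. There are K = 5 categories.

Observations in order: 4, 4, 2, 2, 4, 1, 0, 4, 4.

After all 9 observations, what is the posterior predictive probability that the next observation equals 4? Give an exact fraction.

93/346

obs 1: x=4 → posterior Dirichlet(3, 10, 7/3, 7/4, 15/4)
obs 2: x=4 → posterior Dirichlet(3, 10, 7/3, 7/4, 19/4)
obs 3: x=2 → posterior Dirichlet(3, 10, 10/3, 7/4, 19/4)
obs 4: x=2 → posterior Dirichlet(3, 10, 13/3, 7/4, 19/4)
obs 5: x=4 → posterior Dirichlet(3, 10, 13/3, 7/4, 23/4)
obs 6: x=1 → posterior Dirichlet(3, 11, 13/3, 7/4, 23/4)
obs 7: x=0 → posterior Dirichlet(4, 11, 13/3, 7/4, 23/4)
obs 8: x=4 → posterior Dirichlet(4, 11, 13/3, 7/4, 27/4)
obs 9: x=4 → posterior Dirichlet(4, 11, 13/3, 7/4, 31/4)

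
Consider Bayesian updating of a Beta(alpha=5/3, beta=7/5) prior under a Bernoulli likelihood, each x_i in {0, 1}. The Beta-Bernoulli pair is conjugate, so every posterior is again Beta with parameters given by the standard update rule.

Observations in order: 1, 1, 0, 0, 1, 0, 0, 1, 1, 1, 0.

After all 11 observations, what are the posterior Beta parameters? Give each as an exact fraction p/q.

obs 1: x=1 → posterior Beta(8/3, 7/5)
obs 2: x=1 → posterior Beta(11/3, 7/5)
obs 3: x=0 → posterior Beta(11/3, 12/5)
obs 4: x=0 → posterior Beta(11/3, 17/5)
obs 5: x=1 → posterior Beta(14/3, 17/5)
obs 6: x=0 → posterior Beta(14/3, 22/5)
obs 7: x=0 → posterior Beta(14/3, 27/5)
obs 8: x=1 → posterior Beta(17/3, 27/5)
obs 9: x=1 → posterior Beta(20/3, 27/5)
obs 10: x=1 → posterior Beta(23/3, 27/5)
obs 11: x=0 → posterior Beta(23/3, 32/5)

alpha=23/3, beta=32/5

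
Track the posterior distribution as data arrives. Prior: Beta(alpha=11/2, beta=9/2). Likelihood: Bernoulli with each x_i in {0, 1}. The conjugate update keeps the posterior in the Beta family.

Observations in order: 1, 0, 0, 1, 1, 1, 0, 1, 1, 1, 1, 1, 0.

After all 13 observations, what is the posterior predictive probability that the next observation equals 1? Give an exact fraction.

29/46

obs 1: x=1 → posterior Beta(13/2, 9/2)
obs 2: x=0 → posterior Beta(13/2, 11/2)
obs 3: x=0 → posterior Beta(13/2, 13/2)
obs 4: x=1 → posterior Beta(15/2, 13/2)
obs 5: x=1 → posterior Beta(17/2, 13/2)
obs 6: x=1 → posterior Beta(19/2, 13/2)
obs 7: x=0 → posterior Beta(19/2, 15/2)
obs 8: x=1 → posterior Beta(21/2, 15/2)
obs 9: x=1 → posterior Beta(23/2, 15/2)
obs 10: x=1 → posterior Beta(25/2, 15/2)
obs 11: x=1 → posterior Beta(27/2, 15/2)
obs 12: x=1 → posterior Beta(29/2, 15/2)
obs 13: x=0 → posterior Beta(29/2, 17/2)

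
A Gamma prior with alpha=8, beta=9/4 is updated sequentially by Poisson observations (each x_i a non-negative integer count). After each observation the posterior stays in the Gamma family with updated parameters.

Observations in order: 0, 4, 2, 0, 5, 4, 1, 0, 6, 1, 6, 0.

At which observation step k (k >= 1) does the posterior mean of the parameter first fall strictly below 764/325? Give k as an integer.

obs 1: x=0 → posterior Gamma(8, 13/4)
obs 2: x=4 → posterior Gamma(12, 17/4)
obs 3: x=2 → posterior Gamma(14, 21/4)
obs 4: x=0 → posterior Gamma(14, 25/4)
obs 5: x=5 → posterior Gamma(19, 29/4)
obs 6: x=4 → posterior Gamma(23, 33/4)
obs 7: x=1 → posterior Gamma(24, 37/4)
obs 8: x=0 → posterior Gamma(24, 41/4)
obs 9: x=6 → posterior Gamma(30, 45/4)
obs 10: x=1 → posterior Gamma(31, 49/4)
obs 11: x=6 → posterior Gamma(37, 53/4)
obs 12: x=0 → posterior Gamma(37, 57/4)

k = 4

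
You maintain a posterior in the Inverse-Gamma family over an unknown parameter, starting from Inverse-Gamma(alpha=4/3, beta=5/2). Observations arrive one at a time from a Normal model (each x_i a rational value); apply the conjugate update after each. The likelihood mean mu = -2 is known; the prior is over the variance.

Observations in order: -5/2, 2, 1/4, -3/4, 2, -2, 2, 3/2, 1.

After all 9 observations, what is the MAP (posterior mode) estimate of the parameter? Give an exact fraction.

obs 1: x=-5/2 → posterior Inverse-Gamma(11/6, 21/8)
obs 2: x=2 → posterior Inverse-Gamma(7/3, 85/8)
obs 3: x=1/4 → posterior Inverse-Gamma(17/6, 421/32)
obs 4: x=-3/4 → posterior Inverse-Gamma(10/3, 223/16)
obs 5: x=2 → posterior Inverse-Gamma(23/6, 351/16)
obs 6: x=-2 → posterior Inverse-Gamma(13/3, 351/16)
obs 7: x=2 → posterior Inverse-Gamma(29/6, 479/16)
obs 8: x=3/2 → posterior Inverse-Gamma(16/3, 577/16)
obs 9: x=1 → posterior Inverse-Gamma(35/6, 649/16)

1947/328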